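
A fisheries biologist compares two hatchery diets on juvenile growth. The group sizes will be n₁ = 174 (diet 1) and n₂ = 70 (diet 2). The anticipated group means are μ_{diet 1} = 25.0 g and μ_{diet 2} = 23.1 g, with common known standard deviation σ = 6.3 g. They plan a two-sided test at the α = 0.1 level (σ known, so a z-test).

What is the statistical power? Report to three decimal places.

Power ≈ 0.687

Standardized effect: d = |μ_{diet 1} − μ_{diet 2}| / σ = |25.0 − 23.1| / 6.3 = 0.3016
Noncentrality parameter: δ = d / √(1/n₁ + 1/n₂) = 0.3016 / √(1/174 + 1/70) = 2.1308
Critical value for a two-sided test at α = 0.1: z_{α/2} = 1.645.
Power = Φ(δ − 1.645) + Φ(−δ − 1.645) = Φ(0.486) + Φ(-3.776) = 0.6865 + 0.0001 = 0.6866.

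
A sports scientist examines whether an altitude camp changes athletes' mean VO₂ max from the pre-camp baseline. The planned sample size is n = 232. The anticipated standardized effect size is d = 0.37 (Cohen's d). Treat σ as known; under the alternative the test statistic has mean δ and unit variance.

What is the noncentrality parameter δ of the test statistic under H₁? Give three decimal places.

δ ≈ 5.636

δ = d·√n = 0.37 × √232 = 5.6357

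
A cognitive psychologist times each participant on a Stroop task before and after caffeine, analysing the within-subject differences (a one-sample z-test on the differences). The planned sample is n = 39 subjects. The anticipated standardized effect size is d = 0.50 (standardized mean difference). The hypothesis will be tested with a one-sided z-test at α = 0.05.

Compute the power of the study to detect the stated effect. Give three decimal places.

Noncentrality parameter: δ = d·√n = 0.50 × √39 = 3.1225
Critical value for a one-sided test at α = 0.05: z_α = 1.645.
Power = P(Z > 1.645 − δ) = Φ(1.478) = 0.9302.

Power ≈ 0.930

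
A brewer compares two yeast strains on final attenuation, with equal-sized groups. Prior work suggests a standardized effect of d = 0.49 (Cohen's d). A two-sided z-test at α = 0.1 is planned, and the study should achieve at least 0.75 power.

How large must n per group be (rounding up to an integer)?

Set Φ(δ − 1.645) = 0.75; then δ − 1.645 = Φ⁻¹(0.75) = 0.674, giving δ = 2.319.
(For δ > 0 the lower-tail rejection region contributes negligibly to power, so the one-term inversion is standard.)
δ = d·√(n/2) ⇒ n = 2(δ/d)² = 2 × (2.319 / 0.49)² = 44.81.
Rounding up, n = 45 per group.

n = 45 per group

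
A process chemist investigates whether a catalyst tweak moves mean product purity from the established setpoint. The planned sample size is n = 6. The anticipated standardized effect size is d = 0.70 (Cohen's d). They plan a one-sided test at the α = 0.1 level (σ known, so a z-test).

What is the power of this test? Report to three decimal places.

Noncentrality parameter: δ = d·√n = 0.70 × √6 = 1.7146
Critical value for a one-sided test at α = 0.1: z_α = 1.282.
Power = P(Z > 1.282 − δ) = Φ(0.433) = 0.6675.

Power ≈ 0.668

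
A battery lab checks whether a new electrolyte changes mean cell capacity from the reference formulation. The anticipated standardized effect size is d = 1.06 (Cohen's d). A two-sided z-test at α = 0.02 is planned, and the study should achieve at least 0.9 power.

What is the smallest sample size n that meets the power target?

For power 0.9 need Φ(δ − z_{0.01}) = 0.9, so δ = z_{0.01} + z_{0.10} = 2.326 + 1.282 = 3.608.
(For δ > 0 the lower-tail rejection region contributes negligibly to power, so the one-term inversion is standard.)
δ = d·√n ⇒ n = (δ/d)² = (3.608 / 1.06)² = 11.59.
Rounding up, n = 12.

n = 12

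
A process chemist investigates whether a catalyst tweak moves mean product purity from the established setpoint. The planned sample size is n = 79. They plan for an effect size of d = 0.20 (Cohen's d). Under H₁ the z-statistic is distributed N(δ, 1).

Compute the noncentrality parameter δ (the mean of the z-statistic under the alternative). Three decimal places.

δ ≈ 1.778

The noncentrality parameter scales effect size by the design's sample-size factor: δ = d·√n = 0.20 × √79 = 1.7776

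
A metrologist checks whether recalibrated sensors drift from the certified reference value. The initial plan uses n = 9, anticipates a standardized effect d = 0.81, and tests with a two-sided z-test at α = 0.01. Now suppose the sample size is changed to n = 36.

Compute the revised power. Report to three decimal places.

With n = 36: δ = d·√n = 0.81 × √36 = 4.8600. Critical value z_{0.005} = 2.576.
Revised power = Φ(δ − 2.576) + Φ(−δ − 2.576) = Φ(2.284) + Φ(-7.436) = 0.9888 + 0.0000 = 0.9888.

Power ≈ 0.989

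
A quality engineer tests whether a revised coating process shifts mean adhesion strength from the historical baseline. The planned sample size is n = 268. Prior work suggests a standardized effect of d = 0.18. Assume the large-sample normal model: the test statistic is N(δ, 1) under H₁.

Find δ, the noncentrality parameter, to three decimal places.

The noncentrality parameter scales effect size by the design's sample-size factor: δ = d·√n = 0.18 × √268 = 2.9467

δ ≈ 2.947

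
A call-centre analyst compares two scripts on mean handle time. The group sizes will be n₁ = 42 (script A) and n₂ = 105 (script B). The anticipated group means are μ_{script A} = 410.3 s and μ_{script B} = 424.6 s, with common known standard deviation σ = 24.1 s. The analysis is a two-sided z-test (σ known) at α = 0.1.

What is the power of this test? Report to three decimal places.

Standardized effect: d = |μ_{script A} − μ_{script B}| / σ = |410.3 − 424.6| / 24.1 = 0.5934
Noncentrality parameter: δ = d / √(1/n₁ + 1/n₂) = 0.5934 / √(1/42 + 1/105) = 3.2500
Two-sided α = 0.1 → critical value z_{0.05} = 1.645.
Power = Φ(δ − 1.645) + Φ(−δ − 1.645) = Φ(1.605) + Φ(-4.895) = 0.9458 + 0.0000 = 0.9458.

Power ≈ 0.946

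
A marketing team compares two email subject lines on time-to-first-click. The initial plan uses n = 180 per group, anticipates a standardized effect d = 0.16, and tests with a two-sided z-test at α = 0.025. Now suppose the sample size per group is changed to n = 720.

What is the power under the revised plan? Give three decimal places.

Power ≈ 0.787

With n = 720 per group: δ = d·√(n/2) = 0.16 × √(720/2) = 3.0358. Critical value z_{0.0125} = 2.241.
Revised power = Φ(δ − 2.241) + Φ(−δ − 2.241) = Φ(0.794) + Φ(-5.277) = 0.7865 + 0.0000 = 0.7865.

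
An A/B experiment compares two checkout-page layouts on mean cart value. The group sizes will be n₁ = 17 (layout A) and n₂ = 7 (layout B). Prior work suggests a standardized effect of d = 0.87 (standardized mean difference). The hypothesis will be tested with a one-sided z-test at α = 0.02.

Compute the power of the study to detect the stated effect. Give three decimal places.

Power ≈ 0.454

Noncentrality parameter: δ = d / √(1/n₁ + 1/n₂) = 0.87 / √(1/17 + 1/7) = 1.9373
Critical value for a one-sided test at α = 0.02: z_α = 2.054.
Power = P(Z > 2.054 − δ) = Φ(-0.116) = 0.4536.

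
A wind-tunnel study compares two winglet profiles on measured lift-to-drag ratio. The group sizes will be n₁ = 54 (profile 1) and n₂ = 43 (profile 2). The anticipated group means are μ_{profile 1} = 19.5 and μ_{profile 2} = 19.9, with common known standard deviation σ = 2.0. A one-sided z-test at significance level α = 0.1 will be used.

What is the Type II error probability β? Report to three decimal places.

β ≈ 0.619

Standardized effect: d = |μ_{profile 1} − μ_{profile 2}| / σ = |19.5 − 19.9| / 2.0 = 0.2000
Noncentrality parameter: δ = d / √(1/n₁ + 1/n₂) = 0.2000 / √(1/54 + 1/43) = 0.9785
One-sided α = 0.1 → critical value z_{0.1} = 1.282.
Power = P(Z > 1.282 − δ) = Φ(-0.303) = 0.3809.
Type II error: β = 1 − power = 1 − 0.3809 = 0.6191.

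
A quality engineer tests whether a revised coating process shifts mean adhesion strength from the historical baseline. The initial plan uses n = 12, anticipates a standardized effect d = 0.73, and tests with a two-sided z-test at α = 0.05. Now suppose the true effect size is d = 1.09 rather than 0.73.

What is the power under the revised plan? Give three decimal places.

With d = 1.09: δ = d·√n = 1.09 × √12 = 3.7759. Critical value z_{0.025} = 1.960.
Revised power = Φ(δ − 1.960) + Φ(−δ − 1.960) = Φ(1.816) + Φ(-5.736) = 0.9653 + 0.0000 = 0.9653.

Power ≈ 0.965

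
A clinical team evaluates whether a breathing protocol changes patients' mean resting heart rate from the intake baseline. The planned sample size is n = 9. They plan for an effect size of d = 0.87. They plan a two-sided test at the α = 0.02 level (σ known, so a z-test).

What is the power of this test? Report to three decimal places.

Power ≈ 0.612

Noncentrality parameter: δ = d·√n = 0.87 × √9 = 2.6100
Critical value for a two-sided test at α = 0.02: z_{α/2} = 2.326.
Power = Φ(δ − 2.326) + Φ(−δ − 2.326) = Φ(0.284) + Φ(-4.936) = 0.6117 + 0.0000 = 0.6117.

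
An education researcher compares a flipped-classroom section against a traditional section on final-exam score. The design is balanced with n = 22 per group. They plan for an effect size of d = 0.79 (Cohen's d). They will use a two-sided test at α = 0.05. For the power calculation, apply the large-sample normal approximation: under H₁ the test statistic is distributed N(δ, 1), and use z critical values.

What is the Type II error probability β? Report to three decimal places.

Noncentrality parameter: δ = d·√(n/2) = 0.79 × √(22/2) = 2.6201
Critical value for a two-sided test at α = 0.05: z_{α/2} = 1.960.
Power = Φ(δ − 1.960) + Φ(−δ − 1.960) = Φ(0.660) + Φ(-4.580) = 0.7454 + 0.0000 = 0.7454.
Type II error: β = 1 − power = 1 − 0.7454 = 0.2546.

β ≈ 0.255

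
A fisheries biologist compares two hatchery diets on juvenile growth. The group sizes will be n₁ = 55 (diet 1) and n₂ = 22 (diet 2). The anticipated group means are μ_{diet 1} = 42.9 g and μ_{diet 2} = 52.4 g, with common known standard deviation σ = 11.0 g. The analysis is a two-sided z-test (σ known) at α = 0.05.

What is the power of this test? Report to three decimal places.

Standardized effect: d = |μ_{diet 1} − μ_{diet 2}| / σ = |42.9 − 52.4| / 11.0 = 0.8636
Noncentrality parameter: δ = d / √(1/n₁ + 1/n₂) = 0.8636 / √(1/55 + 1/22) = 3.4236
Critical value for a two-sided test at α = 0.05: z_{α/2} = 1.960.
Power = Φ(δ − 1.960) + Φ(−δ − 1.960) = Φ(1.464) + Φ(-5.384) = 0.9283 + 0.0000 = 0.9283.

Power ≈ 0.928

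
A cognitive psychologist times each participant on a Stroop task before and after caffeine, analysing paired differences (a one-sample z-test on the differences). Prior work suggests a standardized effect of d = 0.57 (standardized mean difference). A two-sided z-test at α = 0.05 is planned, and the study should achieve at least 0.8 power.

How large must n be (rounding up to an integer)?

n = 25

For power 0.8 need Φ(δ − z_{0.025}) = 0.8, so δ = z_{0.025} + z_{0.20} = 1.960 + 0.842 = 2.802.
(The Φ(−δ − z_{α/2}) term is vanishingly small for δ > 0 and is dropped in the standard sample-size formula.)
δ = d·√n ⇒ n = (δ/d)² = (2.802 / 0.57)² = 24.16.
Rounding up, n = 25.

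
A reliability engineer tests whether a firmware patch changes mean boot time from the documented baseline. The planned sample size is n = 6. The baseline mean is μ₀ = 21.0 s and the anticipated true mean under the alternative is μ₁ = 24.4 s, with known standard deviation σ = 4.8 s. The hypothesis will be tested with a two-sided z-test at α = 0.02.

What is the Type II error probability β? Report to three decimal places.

β ≈ 0.723

Standardized effect: d = |μ₁ − μ₀| / σ = |24.4 − 21.0| / 4.8 = 0.7083
Noncentrality parameter: λ = d·√n = 0.7083 × √6 = 1.7351
Critical value for a two-sided test at α = 0.02: z_{α/2} = 2.326.
Power = Φ(λ − 2.326) + Φ(−λ − 2.326) = Φ(-0.591) + Φ(-4.061) = 0.2772 + 0.0000 = 0.2772.
Type II error: β = 1 − power = 1 − 0.2772 = 0.7228.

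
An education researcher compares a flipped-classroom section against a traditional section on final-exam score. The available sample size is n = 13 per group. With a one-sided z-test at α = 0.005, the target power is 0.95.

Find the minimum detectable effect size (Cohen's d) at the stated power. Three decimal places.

d ≈ 1.655

Required noncentrality: δ = z_{0.005} + z_{0.05} = 2.576 + 1.645 = 4.221.
δ = d·√(n/2) ⇒ d = δ/√(n/2) = 4.221/√(13/2) = 1.6555.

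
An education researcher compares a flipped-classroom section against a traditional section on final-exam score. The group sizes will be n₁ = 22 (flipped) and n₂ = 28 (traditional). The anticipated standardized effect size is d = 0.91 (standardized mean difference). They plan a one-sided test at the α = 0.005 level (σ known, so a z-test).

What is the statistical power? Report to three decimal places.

Noncentrality parameter: δ = d / √(1/n₁ + 1/n₂) = 0.91 / √(1/22 + 1/28) = 3.1941
Critical value for a one-sided test at α = 0.005: z_α = 2.576.
Power = Φ(δ − 2.576) = Φ(0.618) = 0.7318.

Power ≈ 0.732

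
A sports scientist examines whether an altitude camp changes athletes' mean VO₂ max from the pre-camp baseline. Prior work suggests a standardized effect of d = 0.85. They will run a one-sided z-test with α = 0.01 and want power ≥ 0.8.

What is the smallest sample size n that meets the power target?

n = 14

For power 0.8 need Φ(δ − z_{0.01}) = 0.8, so δ = z_{0.01} + z_{0.20} = 2.326 + 0.842 = 3.168.
δ = d·√n ⇒ n = (δ/d)² = (3.168 / 0.85)² = 13.89.
Rounding up, n = 14.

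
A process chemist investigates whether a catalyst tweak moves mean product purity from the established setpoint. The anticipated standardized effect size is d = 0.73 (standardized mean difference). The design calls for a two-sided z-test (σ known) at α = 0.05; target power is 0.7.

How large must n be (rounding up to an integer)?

n = 12

For power 0.7 need Φ(δ − z_{0.025}) = 0.7, so δ = z_{0.025} + z_{0.30} = 1.960 + 0.524 = 2.484.
(The Φ(−δ − z_{α/2}) term is vanishingly small for δ > 0 and is dropped in the standard sample-size formula.)
δ = d·√n ⇒ n = (δ/d)² = (2.484 / 0.73)² = 11.58.
Round up to the next whole unit.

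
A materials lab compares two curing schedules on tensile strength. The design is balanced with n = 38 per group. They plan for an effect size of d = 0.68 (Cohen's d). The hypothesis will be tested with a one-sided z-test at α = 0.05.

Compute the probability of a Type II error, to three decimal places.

Noncentrality parameter: δ = d·√(n/2) = 0.68 × √(38/2) = 2.9641
Critical value for a one-sided test at α = 0.05: z_α = 1.645.
Power = Φ(δ − 1.645) = Φ(1.319) = 0.9064.
Type II error: β = 1 − power = 1 − 0.9064 = 0.0936.

β ≈ 0.094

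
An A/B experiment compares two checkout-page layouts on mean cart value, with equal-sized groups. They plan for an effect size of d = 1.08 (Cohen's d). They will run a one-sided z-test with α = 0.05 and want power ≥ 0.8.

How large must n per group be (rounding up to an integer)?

n = 11 per group

For power 0.8 need Φ(δ − z_{0.05}) = 0.8, so δ = z_{0.05} + z_{0.20} = 1.645 + 0.842 = 2.486.
δ = d·√(n/2) ⇒ n = 2(δ/d)² = 2 × (2.486 / 1.08)² = 10.60.
Round up to the next whole unit.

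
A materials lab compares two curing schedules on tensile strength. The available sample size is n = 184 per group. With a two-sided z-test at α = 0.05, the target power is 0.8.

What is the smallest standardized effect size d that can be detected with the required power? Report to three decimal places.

Need Φ(δ − 1.960) = 0.8, so δ = 1.960 + 0.842 = 2.802.
(The second rejection-region term Φ(−δ − z_{α/2}) is negligible and dropped.)
δ = d·√(n/2) ⇒ d = δ/√(n/2) = 2.802/√(184/2) = 0.2921.

d ≈ 0.292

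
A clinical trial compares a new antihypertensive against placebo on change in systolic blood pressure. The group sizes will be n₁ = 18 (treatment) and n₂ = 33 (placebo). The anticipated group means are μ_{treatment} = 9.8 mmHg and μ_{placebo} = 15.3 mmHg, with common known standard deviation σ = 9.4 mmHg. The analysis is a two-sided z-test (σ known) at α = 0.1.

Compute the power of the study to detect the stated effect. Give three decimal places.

Standardized effect: d = |μ_{treatment} − μ_{placebo}| / σ = |9.8 − 15.3| / 9.4 = 0.5851
Noncentrality parameter: δ = d / √(1/n₁ + 1/n₂) = 0.5851 / √(1/18 + 1/33) = 1.9968
Critical value for a two-sided test at α = 0.1: z_{α/2} = 1.645.
Power = Φ(δ − 1.645) + Φ(−δ − 1.645) = Φ(0.352) + Φ(-3.642) = 0.6376 + 0.0001 = 0.6377.

Power ≈ 0.638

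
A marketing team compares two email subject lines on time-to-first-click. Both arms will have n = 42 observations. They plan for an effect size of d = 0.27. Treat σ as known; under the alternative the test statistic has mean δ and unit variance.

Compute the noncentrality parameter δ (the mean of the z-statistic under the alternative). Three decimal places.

The noncentrality parameter scales effect size by the design's sample-size factor: δ = d·√(n/2) = 0.27 × √(42/2) = 1.2373

δ ≈ 1.237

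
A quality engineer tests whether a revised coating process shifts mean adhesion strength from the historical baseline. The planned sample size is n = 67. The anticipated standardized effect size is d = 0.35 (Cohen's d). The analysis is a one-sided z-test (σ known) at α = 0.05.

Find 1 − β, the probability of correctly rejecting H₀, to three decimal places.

Power ≈ 0.889

Noncentrality parameter: δ = d·√n = 0.35 × √67 = 2.8649
One-sided α = 0.05 → critical value z_{0.05} = 1.645.
Power = P(Z > 1.645 − δ) = Φ(1.220) = 0.8888.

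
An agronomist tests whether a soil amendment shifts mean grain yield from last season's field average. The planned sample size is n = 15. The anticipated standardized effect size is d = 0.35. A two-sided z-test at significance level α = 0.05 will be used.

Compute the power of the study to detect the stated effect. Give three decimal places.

Noncentrality parameter: δ = d·√n = 0.35 × √15 = 1.3555
Critical value for a two-sided test at α = 0.05: z_{α/2} = 1.960.
Power = Φ(δ − 1.960) + Φ(−δ − 1.960) = Φ(-0.604) + Φ(-3.316) = 0.2728 + 0.0005 = 0.2732.

Power ≈ 0.273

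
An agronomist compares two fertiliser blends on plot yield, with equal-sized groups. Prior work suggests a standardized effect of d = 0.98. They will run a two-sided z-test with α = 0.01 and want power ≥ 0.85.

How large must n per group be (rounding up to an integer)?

n = 28 per group

For power 0.85 need Φ(δ − z_{0.005}) = 0.85, so δ = z_{0.005} + z_{0.15} = 2.576 + 1.036 = 3.612.
(Ignoring the negligible lower-tail rejection probability gives the usual closed-form inversion.)
δ = d·√(n/2) ⇒ n = 2(δ/d)² = 2 × (3.612 / 0.98)² = 27.17.
Rounding up, n = 28 per group.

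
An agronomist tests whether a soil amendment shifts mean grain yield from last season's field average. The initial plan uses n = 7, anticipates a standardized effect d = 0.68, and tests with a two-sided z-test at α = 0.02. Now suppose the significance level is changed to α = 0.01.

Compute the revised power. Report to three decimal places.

Power ≈ 0.219

δ = d·√n = 0.68 × √7 = 1.7991 (unchanged). New critical value: z_{0.005} = 2.576.
Revised power = Φ(δ − 2.576) + Φ(−δ − 2.576) = Φ(-0.777) + Φ(-4.375) = 0.2187 + 0.0000 = 0.2187.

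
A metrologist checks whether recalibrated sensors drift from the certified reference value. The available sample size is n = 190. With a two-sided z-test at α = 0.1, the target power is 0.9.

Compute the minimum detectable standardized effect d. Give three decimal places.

d ≈ 0.212

Required noncentrality: δ = z_{0.05} + z_{0.10} = 1.645 + 1.282 = 2.926.
(The second rejection-region term Φ(−δ − z_{α/2}) is negligible and dropped.)
δ = d·√n ⇒ d = δ/√n = 2.926/√190 = 0.2123.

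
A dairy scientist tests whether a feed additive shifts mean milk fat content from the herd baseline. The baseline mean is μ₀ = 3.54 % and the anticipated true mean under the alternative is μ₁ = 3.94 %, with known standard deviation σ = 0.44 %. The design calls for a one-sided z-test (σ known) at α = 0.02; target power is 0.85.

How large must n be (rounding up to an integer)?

Standardized effect: d = |μ₁ − μ₀| / σ = |3.94 − 3.54| / 0.44 = 0.9091
Set Φ(δ − 2.054) = 0.85; then δ − 2.054 = Φ⁻¹(0.85) = 1.036, giving δ = 3.090.
δ = d·√n ⇒ n = (δ/d)² = (3.090 / 0.9091)² = 11.55.
Round up to the next whole unit.

n = 12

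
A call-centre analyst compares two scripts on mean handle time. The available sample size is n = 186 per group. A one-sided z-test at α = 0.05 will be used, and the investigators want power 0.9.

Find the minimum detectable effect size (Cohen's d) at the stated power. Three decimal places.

d ≈ 0.303

Required noncentrality: δ = z_{0.05} + z_{0.10} = 1.645 + 1.282 = 2.926.
δ = d·√(n/2) ⇒ d = δ/√(n/2) = 2.926/√(186/2) = 0.3035.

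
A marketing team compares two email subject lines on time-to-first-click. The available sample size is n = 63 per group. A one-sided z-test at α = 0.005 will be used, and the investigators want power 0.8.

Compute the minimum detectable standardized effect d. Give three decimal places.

Need Φ(δ − 2.576) = 0.8, so δ = 2.576 + 0.842 = 3.417.
δ = d·√(n/2) ⇒ d = δ/√(n/2) = 3.417/√(63/2) = 0.6089.

d ≈ 0.609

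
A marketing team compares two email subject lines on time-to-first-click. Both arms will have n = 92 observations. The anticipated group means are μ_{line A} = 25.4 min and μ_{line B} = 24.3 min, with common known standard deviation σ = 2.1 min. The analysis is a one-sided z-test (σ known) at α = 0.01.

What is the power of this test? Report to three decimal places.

Power ≈ 0.890

Standardized effect: d = |μ_{line A} − μ_{line B}| / σ = |25.4 − 24.3| / 2.1 = 0.5238
Noncentrality parameter: δ = d·√(n/2) = 0.5238 × √(92/2) = 3.5526
Critical value for a one-sided test at α = 0.01: z_α = 2.326.
Power = P(Z > 2.326 − δ) = Φ(1.226) = 0.8900.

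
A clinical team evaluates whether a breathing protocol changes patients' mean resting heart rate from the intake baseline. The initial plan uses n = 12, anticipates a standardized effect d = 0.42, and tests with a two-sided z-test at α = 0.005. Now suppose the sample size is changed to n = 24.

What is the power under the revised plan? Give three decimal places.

Power ≈ 0.227

With n = 24: δ = d·√n = 0.42 × √24 = 2.0576. Critical value z_{0.0025} = 2.807.
Revised power = Φ(δ − 2.807) + Φ(−δ − 2.807) = Φ(-0.749) + Φ(-4.865) = 0.2268 + 0.0000 = 0.2268.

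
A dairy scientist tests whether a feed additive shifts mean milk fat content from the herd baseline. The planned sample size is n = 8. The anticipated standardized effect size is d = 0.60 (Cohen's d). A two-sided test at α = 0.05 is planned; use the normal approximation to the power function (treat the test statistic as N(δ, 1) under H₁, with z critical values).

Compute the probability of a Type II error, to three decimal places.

Noncentrality parameter: δ = d·√n = 0.60 × √8 = 1.6971
Two-sided α = 0.05 → critical value z_{0.025} = 1.960.
Power = Φ(δ − 1.960) + Φ(−δ − 1.960) = Φ(-0.263) + Φ(-3.657) = 0.3963 + 0.0001 = 0.3964.
Type II error: β = 1 − power = 1 − 0.3964 = 0.6036.

β ≈ 0.604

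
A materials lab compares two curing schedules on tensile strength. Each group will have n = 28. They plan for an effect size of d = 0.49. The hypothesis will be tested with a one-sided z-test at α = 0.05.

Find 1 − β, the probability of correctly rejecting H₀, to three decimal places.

Noncentrality parameter: δ = d·√(n/2) = 0.49 × √(28/2) = 1.8334
One-sided α = 0.05 → critical value z_{0.05} = 1.645.
Power = Φ(δ − 1.645) = Φ(0.189) = 0.5748.

Power ≈ 0.575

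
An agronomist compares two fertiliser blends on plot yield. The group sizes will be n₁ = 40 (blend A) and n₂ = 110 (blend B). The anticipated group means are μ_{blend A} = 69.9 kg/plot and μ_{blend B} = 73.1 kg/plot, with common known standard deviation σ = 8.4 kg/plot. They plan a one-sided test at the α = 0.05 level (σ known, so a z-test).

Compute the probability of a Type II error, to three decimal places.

Standardized effect: d = |μ_{blend A} − μ_{blend B}| / σ = |69.9 − 73.1| / 8.4 = 0.3810
Noncentrality parameter: δ = d / √(1/n₁ + 1/n₂) = 0.3810 / √(1/40 + 1/110) = 2.0632
Critical value for a one-sided test at α = 0.05: z_α = 1.645.
Power = Φ(δ − 1.645) = Φ(0.418) = 0.6622.
Type II error: β = 1 − power = 1 − 0.6622 = 0.3378.

β ≈ 0.338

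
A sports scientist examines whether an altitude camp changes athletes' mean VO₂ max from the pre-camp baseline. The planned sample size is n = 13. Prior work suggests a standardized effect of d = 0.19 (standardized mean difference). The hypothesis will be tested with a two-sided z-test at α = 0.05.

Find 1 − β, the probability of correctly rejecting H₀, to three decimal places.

Noncentrality parameter: δ = d·√n = 0.19 × √13 = 0.6851
Critical value for a two-sided test at α = 0.05: z_{α/2} = 1.960.
Power = Φ(δ − 1.960) + Φ(−δ − 1.960) = Φ(-1.275) + Φ(-2.645) = 0.1012 + 0.0041 = 0.1053.

Power ≈ 0.105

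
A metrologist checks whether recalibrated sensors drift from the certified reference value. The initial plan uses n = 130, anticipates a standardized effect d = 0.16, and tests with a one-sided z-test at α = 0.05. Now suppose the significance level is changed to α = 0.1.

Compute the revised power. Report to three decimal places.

Power ≈ 0.706

δ = d·√n = 0.16 × √130 = 1.8243 (unchanged). New critical value: z_{0.1} = 1.282.
Revised power = Φ(δ − 1.282) = Φ(0.543) = 0.7063.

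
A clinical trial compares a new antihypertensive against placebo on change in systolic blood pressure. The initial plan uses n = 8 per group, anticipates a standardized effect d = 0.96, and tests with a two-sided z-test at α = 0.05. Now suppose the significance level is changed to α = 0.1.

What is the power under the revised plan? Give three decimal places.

Power ≈ 0.609

δ = d·√(n/2) = 0.96 × √(8/2) = 1.9200 (unchanged). New critical value: z_{0.05} = 1.645.
Revised power = Φ(δ − 1.645) + Φ(−δ − 1.645) = Φ(0.275) + Φ(-3.565) = 0.6084 + 0.0002 = 0.6086.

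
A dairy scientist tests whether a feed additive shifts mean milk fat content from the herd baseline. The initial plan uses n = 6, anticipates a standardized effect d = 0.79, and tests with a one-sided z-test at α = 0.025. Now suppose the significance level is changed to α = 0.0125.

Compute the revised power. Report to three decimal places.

δ = d·√n = 0.79 × √6 = 1.9351 (unchanged). New critical value: z_{0.0125} = 2.241.
Revised power = P(Z > 2.241 − δ) = Φ(-0.306) = 0.3797.

Power ≈ 0.380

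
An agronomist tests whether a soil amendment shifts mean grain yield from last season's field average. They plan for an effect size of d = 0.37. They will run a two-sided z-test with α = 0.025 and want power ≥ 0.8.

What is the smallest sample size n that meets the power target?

Set Φ(δ − 2.241) = 0.8; then δ − 2.241 = Φ⁻¹(0.8) = 0.842, giving δ = 3.083.
(The Φ(−δ − z_{α/2}) term is vanishingly small for δ > 0 and is dropped in the standard sample-size formula.)
δ = d·√n ⇒ n = (δ/d)² = (3.083 / 0.37)² = 69.43.
Round up to the next whole unit.

n = 70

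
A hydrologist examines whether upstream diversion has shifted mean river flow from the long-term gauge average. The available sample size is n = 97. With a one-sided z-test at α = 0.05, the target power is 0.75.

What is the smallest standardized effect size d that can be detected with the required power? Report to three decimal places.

Need Φ(δ − 1.645) = 0.75, so δ = 1.645 + 0.674 = 2.319.
δ = d·√n ⇒ d = δ/√n = 2.319/√97 = 0.2355.

d ≈ 0.235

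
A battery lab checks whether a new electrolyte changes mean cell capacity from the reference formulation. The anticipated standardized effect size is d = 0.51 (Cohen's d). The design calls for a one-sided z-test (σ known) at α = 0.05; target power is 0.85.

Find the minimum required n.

n = 28

For power 0.85 need Φ(δ − z_{0.05}) = 0.85, so δ = z_{0.05} + z_{0.15} = 1.645 + 1.036 = 2.681.
δ = d·√n ⇒ n = (δ/d)² = (2.681 / 0.51)² = 27.64.
Rounding up, n = 28.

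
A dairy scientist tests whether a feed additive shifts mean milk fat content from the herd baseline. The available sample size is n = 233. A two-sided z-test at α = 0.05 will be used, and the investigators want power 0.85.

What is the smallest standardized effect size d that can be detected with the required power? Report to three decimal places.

Need Φ(δ − 1.960) = 0.85, so δ = 1.960 + 1.036 = 2.996.
(Lower-tail contribution to power is negligible for δ > 0.)
δ = d·√n ⇒ d = δ/√n = 2.996/√233 = 0.1963.

d ≈ 0.196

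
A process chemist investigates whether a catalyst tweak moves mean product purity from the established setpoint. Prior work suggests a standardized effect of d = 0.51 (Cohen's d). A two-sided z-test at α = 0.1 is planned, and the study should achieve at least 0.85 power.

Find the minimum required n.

n = 28

Set Φ(δ − 1.645) = 0.85; then δ − 1.645 = Φ⁻¹(0.85) = 1.036, giving δ = 2.681.
(The Φ(−δ − z_{α/2}) term is vanishingly small for δ > 0 and is dropped in the standard sample-size formula.)
δ = d·√n ⇒ n = (δ/d)² = (2.681 / 0.51)² = 27.64.
Rounding up, n = 28.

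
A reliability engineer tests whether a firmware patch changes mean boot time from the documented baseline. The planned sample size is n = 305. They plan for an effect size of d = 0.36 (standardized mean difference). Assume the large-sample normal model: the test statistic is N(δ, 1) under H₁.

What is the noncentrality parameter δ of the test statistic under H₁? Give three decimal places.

δ ≈ 6.287

The noncentrality parameter scales effect size by the design's sample-size factor: δ = d·√n = 0.36 × √305 = 6.2871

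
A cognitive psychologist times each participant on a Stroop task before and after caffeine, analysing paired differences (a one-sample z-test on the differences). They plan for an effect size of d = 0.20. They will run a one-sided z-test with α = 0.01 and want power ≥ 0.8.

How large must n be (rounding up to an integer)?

Set Φ(δ − 2.326) = 0.8; then δ − 2.326 = Φ⁻¹(0.8) = 0.842, giving δ = 3.168.
δ = d·√n ⇒ n = (δ/d)² = (3.168 / 0.20)² = 250.90.
Round up to the next whole unit.

n = 251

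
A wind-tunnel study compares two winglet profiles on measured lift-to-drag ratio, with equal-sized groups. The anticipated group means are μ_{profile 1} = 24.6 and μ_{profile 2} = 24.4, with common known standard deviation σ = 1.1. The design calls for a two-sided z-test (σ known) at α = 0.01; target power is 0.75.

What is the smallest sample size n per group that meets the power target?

Standardized effect: d = |μ_{profile 1} − μ_{profile 2}| / σ = |24.6 − 24.4| / 1.1 = 0.1818
For power 0.75 need Φ(δ − z_{0.005}) = 0.75, so δ = z_{0.005} + z_{0.25} = 2.576 + 0.674 = 3.250.
(The Φ(−δ − z_{α/2}) term is vanishingly small for δ > 0 and is dropped in the standard sample-size formula.)
δ = d·√(n/2) ⇒ n = 2(δ/d)² = 2 × (3.250 / 0.1818)² = 639.16.
Round up to the next whole unit.

n = 640 per group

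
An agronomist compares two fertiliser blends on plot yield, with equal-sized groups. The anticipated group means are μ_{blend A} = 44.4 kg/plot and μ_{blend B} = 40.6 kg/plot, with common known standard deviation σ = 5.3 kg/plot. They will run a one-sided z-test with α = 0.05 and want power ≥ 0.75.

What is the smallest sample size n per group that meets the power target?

Standardized effect: d = |μ_{blend A} − μ_{blend B}| / σ = |44.4 − 40.6| / 5.3 = 0.7170
Set Φ(δ − 1.645) = 0.75; then δ − 1.645 = Φ⁻¹(0.75) = 0.674, giving δ = 2.319.
δ = d·√(n/2) ⇒ n = 2(δ/d)² = 2 × (2.319 / 0.7170)² = 20.93.
Round up to the next whole unit.

n = 21 per group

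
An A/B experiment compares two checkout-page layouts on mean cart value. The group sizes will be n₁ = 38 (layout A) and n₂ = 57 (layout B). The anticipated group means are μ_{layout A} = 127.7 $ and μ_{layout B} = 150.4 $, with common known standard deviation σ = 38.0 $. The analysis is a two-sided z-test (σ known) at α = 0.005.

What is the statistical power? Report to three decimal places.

Standardized effect: d = |μ_{layout A} − μ_{layout B}| / σ = |127.7 − 150.4| / 38.0 = 0.5974
Noncentrality parameter: δ = d / √(1/n₁ + 1/n₂) = 0.5974 / √(1/38 + 1/57) = 2.8524
Critical value for a two-sided test at α = 0.005: z_{α/2} = 2.807.
Power = Φ(δ − 2.807) + Φ(−δ − 2.807) = Φ(0.045) + Φ(-5.659) = 0.5181 + 0.0000 = 0.5181.

Power ≈ 0.518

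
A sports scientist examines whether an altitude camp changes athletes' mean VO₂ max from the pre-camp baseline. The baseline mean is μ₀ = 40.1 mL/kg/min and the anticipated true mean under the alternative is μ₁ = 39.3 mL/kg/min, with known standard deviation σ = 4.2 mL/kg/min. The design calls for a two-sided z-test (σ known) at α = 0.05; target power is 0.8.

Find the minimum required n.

n = 217

Standardized effect: d = |μ₁ − μ₀| / σ = |39.3 − 40.1| / 4.2 = 0.1905
For power 0.8 need Φ(δ − z_{0.025}) = 0.8, so δ = z_{0.025} + z_{0.20} = 1.960 + 0.842 = 2.802.
(For δ > 0 the lower-tail rejection region contributes negligibly to power, so the one-term inversion is standard.)
δ = d·√n ⇒ n = (δ/d)² = (2.802 / 0.1905)² = 216.33.
Rounding up, n = 217.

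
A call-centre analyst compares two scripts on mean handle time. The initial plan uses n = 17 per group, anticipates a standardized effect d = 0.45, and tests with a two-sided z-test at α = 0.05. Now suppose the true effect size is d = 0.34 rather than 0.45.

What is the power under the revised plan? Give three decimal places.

With d = 0.34: δ = d·√(n/2) = 0.34 × √(17/2) = 0.9913. Critical value z_{0.025} = 1.960.
Revised power = Φ(δ − 1.960) + Φ(−δ − 1.960) = Φ(-0.969) + Φ(-2.951) = 0.1663 + 0.0016 = 0.1679.

Power ≈ 0.168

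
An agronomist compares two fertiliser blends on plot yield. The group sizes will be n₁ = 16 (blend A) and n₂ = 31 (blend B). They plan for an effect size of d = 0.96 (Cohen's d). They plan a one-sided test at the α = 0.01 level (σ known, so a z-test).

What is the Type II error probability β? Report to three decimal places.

Noncentrality parameter: λ = d / √(1/n₁ + 1/n₂) = 0.96 / √(1/16 + 1/31) = 3.1186
Critical value for a one-sided test at α = 0.01: z_α = 2.326.
Power = P(Z > 2.326 − λ) = Φ(0.792) = 0.7859.
Type II error: β = 1 − power = 1 − 0.7859 = 0.2141.

β ≈ 0.214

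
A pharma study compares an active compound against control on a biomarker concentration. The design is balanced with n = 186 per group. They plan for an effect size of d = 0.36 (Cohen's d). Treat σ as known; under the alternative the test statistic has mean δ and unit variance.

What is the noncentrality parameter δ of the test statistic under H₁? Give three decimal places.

The noncentrality parameter scales effect size by the design's sample-size factor: δ = d·√(n/2) = 0.36 × √(186/2) = 3.4717

δ ≈ 3.472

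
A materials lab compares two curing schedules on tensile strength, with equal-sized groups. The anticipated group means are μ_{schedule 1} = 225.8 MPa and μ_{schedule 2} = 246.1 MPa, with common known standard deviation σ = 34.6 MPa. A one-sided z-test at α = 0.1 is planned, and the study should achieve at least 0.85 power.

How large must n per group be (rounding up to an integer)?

n = 32 per group

Standardized effect: d = |μ_{schedule 1} − μ_{schedule 2}| / σ = |225.8 − 246.1| / 34.6 = 0.5867
Set Φ(δ − 1.282) = 0.85; then δ − 1.282 = Φ⁻¹(0.85) = 1.036, giving δ = 2.318.
δ = d·√(n/2) ⇒ n = 2(δ/d)² = 2 × (2.318 / 0.5867)² = 31.22.
Round up to the next whole unit.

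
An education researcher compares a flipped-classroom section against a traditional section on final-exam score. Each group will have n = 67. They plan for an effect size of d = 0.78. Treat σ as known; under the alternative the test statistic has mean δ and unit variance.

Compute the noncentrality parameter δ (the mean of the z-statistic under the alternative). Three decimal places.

The noncentrality parameter scales effect size by the design's sample-size factor: δ = d·√(n/2) = 0.78 × √(67/2) = 4.5146

δ ≈ 4.515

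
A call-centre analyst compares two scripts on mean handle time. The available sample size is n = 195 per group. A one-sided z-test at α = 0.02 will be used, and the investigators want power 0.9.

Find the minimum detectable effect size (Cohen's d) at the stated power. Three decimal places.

d ≈ 0.338

Required noncentrality: δ = z_{0.02} + z_{0.10} = 2.054 + 1.282 = 3.335.
δ = d·√(n/2) ⇒ d = δ/√(n/2) = 3.335/√(195/2) = 0.3378.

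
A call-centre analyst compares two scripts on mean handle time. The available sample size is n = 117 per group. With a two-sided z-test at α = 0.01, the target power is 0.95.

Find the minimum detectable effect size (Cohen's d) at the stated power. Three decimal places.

d ≈ 0.552

Required noncentrality: δ = z_{0.005} + z_{0.05} = 2.576 + 1.645 = 4.221.
(The second rejection-region term Φ(−δ − z_{α/2}) is negligible and dropped.)
δ = d·√(n/2) ⇒ d = δ/√(n/2) = 4.221/√(117/2) = 0.5518.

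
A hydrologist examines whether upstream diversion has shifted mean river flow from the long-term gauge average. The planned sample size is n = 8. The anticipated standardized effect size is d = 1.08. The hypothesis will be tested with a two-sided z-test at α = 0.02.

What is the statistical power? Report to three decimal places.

Noncentrality parameter: δ = d·√n = 1.08 × √8 = 3.0547
Critical value for a two-sided test at α = 0.02: z_{α/2} = 2.326.
Power = Φ(δ − 2.326) + Φ(−δ − 2.326) = Φ(0.728) + Φ(-5.381) = 0.7668 + 0.0000 = 0.7668.

Power ≈ 0.767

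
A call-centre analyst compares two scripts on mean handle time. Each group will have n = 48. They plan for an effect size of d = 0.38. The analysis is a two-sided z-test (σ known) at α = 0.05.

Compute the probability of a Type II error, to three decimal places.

β ≈ 0.539

Noncentrality parameter: δ = d·√(n/2) = 0.38 × √(48/2) = 1.8616
Two-sided α = 0.05 → critical value z_{0.025} = 1.960.
Power = Φ(δ − 1.960) + Φ(−δ − 1.960) = Φ(-0.098) + Φ(-3.822) = 0.4608 + 0.0001 = 0.4609.
Type II error: β = 1 − power = 1 − 0.4609 = 0.5391.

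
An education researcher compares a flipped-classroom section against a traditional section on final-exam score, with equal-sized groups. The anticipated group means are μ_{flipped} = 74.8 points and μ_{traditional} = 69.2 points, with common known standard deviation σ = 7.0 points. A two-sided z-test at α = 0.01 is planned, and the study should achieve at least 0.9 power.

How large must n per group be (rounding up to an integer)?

Standardized effect: d = |μ_{flipped} − μ_{traditional}| / σ = |74.8 − 69.2| / 7.0 = 0.8000
For power 0.9 need Φ(δ − z_{0.005}) = 0.9, so δ = z_{0.005} + z_{0.10} = 2.576 + 1.282 = 3.857.
(Ignoring the negligible lower-tail rejection probability gives the usual closed-form inversion.)
δ = d·√(n/2) ⇒ n = 2(δ/d)² = 2 × (3.857 / 0.8000)² = 46.50.
Rounding up, n = 47 per group.

n = 47 per group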